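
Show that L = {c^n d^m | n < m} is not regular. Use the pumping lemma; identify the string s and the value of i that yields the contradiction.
Assume L is regular with pumping length p. Idea: pumping up the c-block makes the c-count reach the d-count.
Choose s = c^p d^(p+1) ∈ L. By the pumping lemma, s = xyz with |xy| ≤ p, |y| > 0, so y = c^k with k ≥ 1. Then xy²z = c^(p+k) d^(p+1). Since p+k ≥ p+1, the number of c's is no longer strictly less than the number of d's, so xy²z ∉ L.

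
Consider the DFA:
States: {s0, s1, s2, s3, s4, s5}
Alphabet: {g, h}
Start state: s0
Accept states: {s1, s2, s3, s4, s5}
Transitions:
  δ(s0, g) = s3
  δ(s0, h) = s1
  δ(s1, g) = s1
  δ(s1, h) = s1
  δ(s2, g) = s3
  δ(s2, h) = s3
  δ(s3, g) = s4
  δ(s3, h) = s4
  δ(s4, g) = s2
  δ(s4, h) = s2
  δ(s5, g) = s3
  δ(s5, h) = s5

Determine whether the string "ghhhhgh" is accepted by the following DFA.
Processing string "ghhhhgh":
  s0 --g--> s3
  s3 --h--> s4
  s4 --h--> s2
  s2 --h--> s3
  s3 --h--> s4
  s4 --g--> s2
  s2 --h--> s3
Final state: s3
Accept states: {s1, s2, s3, s4, s5}
Yes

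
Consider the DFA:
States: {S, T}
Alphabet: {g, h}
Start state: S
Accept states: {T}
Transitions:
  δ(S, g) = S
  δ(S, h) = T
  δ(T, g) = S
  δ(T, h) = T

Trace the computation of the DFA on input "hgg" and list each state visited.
read 'h': S → T
  read 'g': T → S
  read 'g': S → S
S -> T -> S -> S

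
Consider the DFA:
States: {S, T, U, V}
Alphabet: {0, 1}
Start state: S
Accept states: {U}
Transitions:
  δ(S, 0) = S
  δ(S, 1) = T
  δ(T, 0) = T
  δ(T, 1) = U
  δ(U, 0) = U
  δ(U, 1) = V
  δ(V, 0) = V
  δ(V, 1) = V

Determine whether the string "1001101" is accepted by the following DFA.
Processing string "1001101":
  S --1--> T
  T --0--> T
  T --0--> T
  T --1--> U
  U --1--> V
  V --0--> V
  V --1--> V
Final state: V
Accept states: {U}
No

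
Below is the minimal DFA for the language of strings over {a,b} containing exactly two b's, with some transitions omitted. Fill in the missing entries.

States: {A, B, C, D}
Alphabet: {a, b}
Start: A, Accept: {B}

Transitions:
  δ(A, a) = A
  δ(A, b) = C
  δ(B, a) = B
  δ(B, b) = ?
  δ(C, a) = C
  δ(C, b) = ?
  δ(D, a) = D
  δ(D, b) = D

From the language and accept set, identify what each state tracks — A: zero b's; B: two b's; C: one b; D: ≥ three b's (dead).
Each missing δ(q, a) is the state matching the new tracked value after reading a.
δ(B, b) = D; δ(C, b) = B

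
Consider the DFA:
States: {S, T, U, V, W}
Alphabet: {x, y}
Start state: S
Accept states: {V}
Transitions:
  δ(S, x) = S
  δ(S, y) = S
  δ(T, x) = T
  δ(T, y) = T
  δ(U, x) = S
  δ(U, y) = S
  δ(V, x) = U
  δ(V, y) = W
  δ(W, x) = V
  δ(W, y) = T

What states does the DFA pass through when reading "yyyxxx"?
read 'y': S → S
  read 'y': S → S
  read 'y': S → S
  read 'x': S → S
  read 'x': S → S
  read 'x': S → S
S -> S -> S -> S -> S -> S -> S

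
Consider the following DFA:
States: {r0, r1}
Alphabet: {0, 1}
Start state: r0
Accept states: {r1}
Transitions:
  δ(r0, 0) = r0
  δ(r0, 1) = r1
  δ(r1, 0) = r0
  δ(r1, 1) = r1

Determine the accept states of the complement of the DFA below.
Complement accept states = All states \ Original accept states
= {r0, r1} \ {r1}
{r0}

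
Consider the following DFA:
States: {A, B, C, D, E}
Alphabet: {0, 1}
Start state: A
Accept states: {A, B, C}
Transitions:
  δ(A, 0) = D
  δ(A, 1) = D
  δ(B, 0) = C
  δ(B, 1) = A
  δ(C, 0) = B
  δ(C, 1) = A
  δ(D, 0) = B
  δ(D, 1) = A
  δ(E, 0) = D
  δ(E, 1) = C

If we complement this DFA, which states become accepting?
Complement accept states = All states \ Original accept states
= {A, B, C, D, E} \ {A, B, C}
{D, E}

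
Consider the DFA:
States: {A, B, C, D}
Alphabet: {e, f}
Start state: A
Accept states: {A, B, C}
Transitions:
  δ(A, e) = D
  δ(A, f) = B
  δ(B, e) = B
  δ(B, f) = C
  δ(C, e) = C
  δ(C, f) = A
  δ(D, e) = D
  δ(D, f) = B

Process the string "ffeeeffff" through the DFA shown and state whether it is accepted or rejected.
Processing string "ffeeeffff":
  A --f--> B
  B --f--> C
  C --e--> C
  C --e--> C
  C --e--> C
  C --f--> A
  A --f--> B
  B --f--> C
  C --f--> A
Final state: A
Accept states: {A, B, C}
Yes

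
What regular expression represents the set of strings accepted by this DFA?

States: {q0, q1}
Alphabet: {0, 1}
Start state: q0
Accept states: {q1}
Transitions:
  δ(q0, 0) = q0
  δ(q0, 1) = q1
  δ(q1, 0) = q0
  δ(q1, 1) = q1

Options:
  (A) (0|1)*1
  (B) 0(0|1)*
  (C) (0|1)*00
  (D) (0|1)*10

Check each option against the DFA on short strings; one disagreement eliminates an option:
  (A) (0|1)*1: agrees with the DFA on every string of length ≤ 6
  (B) 0(0|1)*: on '0' the DFA goes q0 → q0 and rejects (q0 ∉ Accept), but the regex matches it → eliminate
  (C) (0|1)*00: on '1' the DFA goes q0 → q1 and accepts (q1 ∈ Accept), but the regex does not match it → eliminate
  (D) (0|1)*10: on '1' the DFA goes q0 → q1 and accepts (q1 ∈ Accept), but the regex does not match it → eliminate
Only (A) is consistent with the DFA.
(A) (0|1)*1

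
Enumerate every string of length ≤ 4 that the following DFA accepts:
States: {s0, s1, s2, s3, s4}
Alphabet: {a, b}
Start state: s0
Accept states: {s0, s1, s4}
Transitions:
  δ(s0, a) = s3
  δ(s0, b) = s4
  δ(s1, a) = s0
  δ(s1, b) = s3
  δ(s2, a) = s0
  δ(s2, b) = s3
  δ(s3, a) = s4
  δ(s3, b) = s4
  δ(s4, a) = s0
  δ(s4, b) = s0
ε, b, aa, ab, ba, bb, aaa, aab, aba, abb, bab, bbb, aaab, aabb, abab, abbb, baaa, baab, baba, babb, bbaa, bbab, bbba, bbbb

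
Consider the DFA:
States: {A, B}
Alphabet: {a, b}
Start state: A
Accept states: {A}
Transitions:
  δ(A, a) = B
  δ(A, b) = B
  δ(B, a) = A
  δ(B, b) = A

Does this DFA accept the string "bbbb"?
Processing string "bbbb":
  A --b--> B
  B --b--> A
  A --b--> B
  B --b--> A
Final state: A
Accept states: {A}
Yes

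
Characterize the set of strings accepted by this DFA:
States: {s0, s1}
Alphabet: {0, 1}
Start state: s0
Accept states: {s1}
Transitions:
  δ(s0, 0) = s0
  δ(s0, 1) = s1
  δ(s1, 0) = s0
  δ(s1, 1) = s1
Testing a few strings:
  '01' → accept
  '0' → reject
  '110' → reject
  '1' → accept
State roles: s0=last symbol not 1; s1=last symbol is 1
All binary strings ending with 1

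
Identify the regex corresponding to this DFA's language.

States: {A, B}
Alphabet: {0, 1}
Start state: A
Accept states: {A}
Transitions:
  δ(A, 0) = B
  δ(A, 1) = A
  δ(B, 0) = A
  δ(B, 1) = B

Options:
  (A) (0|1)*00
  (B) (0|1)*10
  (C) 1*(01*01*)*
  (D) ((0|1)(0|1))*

Check each option against the DFA on short strings; one disagreement eliminates an option:
  (A) (0|1)*00: on ε the DFA stays in A and accepts (A ∈ Accept), but the regex does not match it → eliminate
  (B) (0|1)*10: on ε the DFA stays in A and accepts (A ∈ Accept), but the regex does not match it → eliminate
  (C) 1*(01*01*)*: agrees with the DFA on every string of length ≤ 6
  (D) ((0|1)(0|1))*: on '1' the DFA goes A → A and accepts (A ∈ Accept), but the regex does not match it → eliminate
Only (C) is consistent with the DFA.
(C) 1*(01*01*)*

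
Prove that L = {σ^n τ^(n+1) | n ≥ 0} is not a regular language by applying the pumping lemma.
Assume L is regular with pumping length p. Idea: pumping the σ-block breaks the fixed offset of 1.
Choose s = σ^p τ^(p+1) ∈ L. By the pumping lemma, s = xyz with |xy| ≤ p, |y| > 0, so y = σ^k with k ≥ 1. Then xy²z = σ^(p+k) τ^(p+1). For this to be in L we would need p+1 = (p+k)+1, i.e. k = 0, contradicting k ≥ 1. So xy²z ∉ L.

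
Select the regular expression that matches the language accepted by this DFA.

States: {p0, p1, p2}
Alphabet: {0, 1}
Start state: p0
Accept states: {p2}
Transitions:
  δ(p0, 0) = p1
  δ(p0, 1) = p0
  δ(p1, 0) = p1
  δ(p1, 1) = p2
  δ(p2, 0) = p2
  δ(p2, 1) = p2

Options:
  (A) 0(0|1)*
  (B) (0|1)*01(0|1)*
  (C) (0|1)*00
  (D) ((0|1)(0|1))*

Check each option against the DFA on short strings; one disagreement eliminates an option:
  (A) 0(0|1)*: on '0' the DFA goes p0 → p1 and rejects (p1 ∉ Accept), but the regex matches it → eliminate
  (B) (0|1)*01(0|1)*: agrees with the DFA on every string of length ≤ 6
  (C) (0|1)*00: on '00' the DFA goes p0 → p1 → p1 and rejects (p1 ∉ Accept), but the regex matches it → eliminate
  (D) ((0|1)(0|1))*: on ε the DFA stays in p0 and rejects (p0 ∉ Accept), but the regex matches it → eliminate
Only (B) is consistent with the DFA.
(B) (0|1)*01(0|1)*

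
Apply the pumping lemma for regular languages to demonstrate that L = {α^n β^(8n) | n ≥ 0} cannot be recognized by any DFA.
Assume L is regular with pumping length p. Idea: pumping the α-block breaks the 1:8 ratio.
Choose s = α^p β^(8p) (length 9p ≥ p). By the pumping lemma, s = xyz with |xy| ≤ p, |y| > 0, so y = α^k with k ≥ 1. Then xy²z = α^(p+k) β^(8p). For this to be in L we would need 8p = 8(p+k), i.e. 8k = 0, contradicting k ≥ 1. So xy²z ∉ L.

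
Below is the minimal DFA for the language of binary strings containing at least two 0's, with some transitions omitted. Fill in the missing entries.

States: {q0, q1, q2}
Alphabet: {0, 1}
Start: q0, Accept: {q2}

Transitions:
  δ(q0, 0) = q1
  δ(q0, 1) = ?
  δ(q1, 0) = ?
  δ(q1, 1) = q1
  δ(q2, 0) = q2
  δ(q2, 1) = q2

From the language and accept set, identify what each state tracks — q0: zero 0's seen; q1: one 0 seen; q2: ≥ two 0's seen.
Each missing δ(q, a) is the state matching the new tracked value after reading a.
δ(q0, 1) = q0; δ(q1, 0) = q2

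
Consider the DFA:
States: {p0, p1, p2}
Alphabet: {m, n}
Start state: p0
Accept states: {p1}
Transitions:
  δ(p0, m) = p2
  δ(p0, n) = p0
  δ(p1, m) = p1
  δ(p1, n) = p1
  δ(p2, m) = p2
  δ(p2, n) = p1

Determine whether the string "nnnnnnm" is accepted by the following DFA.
Processing string "nnnnnnm":
  p0 --n--> p0
  p0 --n--> p0
  p0 --n--> p0
  p0 --n--> p0
  p0 --n--> p0
  p0 --n--> p0
  p0 --m--> p2
Final state: p2
Accept states: {p1}
No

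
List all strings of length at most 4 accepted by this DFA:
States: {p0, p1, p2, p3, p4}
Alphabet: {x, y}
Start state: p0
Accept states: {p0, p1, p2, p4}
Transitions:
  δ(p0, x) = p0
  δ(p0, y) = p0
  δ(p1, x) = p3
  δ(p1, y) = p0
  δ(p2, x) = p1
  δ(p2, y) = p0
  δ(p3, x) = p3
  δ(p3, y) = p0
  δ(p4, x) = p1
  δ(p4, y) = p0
ε, x, y, xx, xy, yx, yy, xxx, xxy, xyx, xyy, yxx, yxy, yyx, yyy, xxxx, xxxy, xxyx, xxyy, xyxx, xyxy, xyyx, xyyy, yxxx, yxxy, yxyx, yxyy, yyxx, yyxy, yyyx, yyyy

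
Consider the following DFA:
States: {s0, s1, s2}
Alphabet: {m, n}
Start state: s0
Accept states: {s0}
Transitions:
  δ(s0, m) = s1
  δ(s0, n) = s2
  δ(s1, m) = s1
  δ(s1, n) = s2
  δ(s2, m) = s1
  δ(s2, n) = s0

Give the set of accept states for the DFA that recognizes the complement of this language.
Complement accept states = All states \ Original accept states
= {s0, s1, s2} \ {s0}
{s1, s2}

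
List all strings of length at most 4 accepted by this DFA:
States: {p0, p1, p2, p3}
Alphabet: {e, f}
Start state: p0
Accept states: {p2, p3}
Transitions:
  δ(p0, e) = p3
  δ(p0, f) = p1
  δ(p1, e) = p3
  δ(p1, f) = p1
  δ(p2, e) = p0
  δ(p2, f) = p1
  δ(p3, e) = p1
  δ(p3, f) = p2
e, ef, fe, eee, fef, ffe, eeef, eefe, efee, effe, feee, ffef, fffe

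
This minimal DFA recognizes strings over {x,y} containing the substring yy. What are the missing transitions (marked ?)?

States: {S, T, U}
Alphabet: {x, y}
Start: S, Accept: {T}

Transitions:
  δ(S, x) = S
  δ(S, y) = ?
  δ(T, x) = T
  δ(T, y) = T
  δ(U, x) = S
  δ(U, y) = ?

From the language and accept set, identify what each state tracks — S: no progress toward yy; T: substring yy seen; U: one trailing y.
Each missing δ(q, a) is the state matching the new tracked value after reading a.
δ(S, y) = U; δ(U, y) = T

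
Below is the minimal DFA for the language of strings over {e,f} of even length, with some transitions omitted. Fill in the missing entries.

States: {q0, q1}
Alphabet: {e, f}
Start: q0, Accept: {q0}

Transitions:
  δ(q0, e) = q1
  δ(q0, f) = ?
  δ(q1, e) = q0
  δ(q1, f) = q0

From the language and accept set, identify what each state tracks — q0: even length so far; q1: odd length so far.
Each missing δ(q, a) is the state matching the new tracked value after reading a.
δ(q0, f) = q1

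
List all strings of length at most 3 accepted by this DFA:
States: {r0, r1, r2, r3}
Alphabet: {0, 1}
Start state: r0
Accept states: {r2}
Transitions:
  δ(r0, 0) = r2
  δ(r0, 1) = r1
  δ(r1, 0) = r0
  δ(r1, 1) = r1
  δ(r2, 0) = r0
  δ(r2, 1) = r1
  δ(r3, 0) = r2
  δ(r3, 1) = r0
0, 000, 100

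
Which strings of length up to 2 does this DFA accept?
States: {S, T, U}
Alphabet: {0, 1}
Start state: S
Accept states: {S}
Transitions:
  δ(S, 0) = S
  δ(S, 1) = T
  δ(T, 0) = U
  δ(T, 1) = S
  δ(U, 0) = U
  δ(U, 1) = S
ε, 0, 00, 11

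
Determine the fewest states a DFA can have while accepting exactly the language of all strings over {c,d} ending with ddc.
By Myhill–Nerode, count the distinguishable equivalence classes: 4 classes — one per longest suffix of the input that is a prefix of 'ddc' (lengths 0 through 3); only the length-3 class is accepting.
4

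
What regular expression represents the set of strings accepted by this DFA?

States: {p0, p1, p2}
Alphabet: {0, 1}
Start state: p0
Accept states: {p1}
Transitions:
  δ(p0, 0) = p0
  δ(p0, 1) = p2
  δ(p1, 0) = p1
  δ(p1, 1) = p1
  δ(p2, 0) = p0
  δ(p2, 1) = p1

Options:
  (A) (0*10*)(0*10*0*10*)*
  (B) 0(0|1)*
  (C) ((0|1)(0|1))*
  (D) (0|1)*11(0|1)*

Check each option against the DFA on short strings; one disagreement eliminates an option:
  (A) (0*10*)(0*10*0*10*)*: on '1' the DFA goes p0 → p2 and rejects (p2 ∉ Accept), but the regex matches it → eliminate
  (B) 0(0|1)*: on '0' the DFA goes p0 → p0 and rejects (p0 ∉ Accept), but the regex matches it → eliminate
  (C) ((0|1)(0|1))*: on ε the DFA stays in p0 and rejects (p0 ∉ Accept), but the regex matches it → eliminate
  (D) (0|1)*11(0|1)*: agrees with the DFA on every string of length ≤ 6
Only (D) is consistent with the DFA.
(D) (0|1)*11(0|1)*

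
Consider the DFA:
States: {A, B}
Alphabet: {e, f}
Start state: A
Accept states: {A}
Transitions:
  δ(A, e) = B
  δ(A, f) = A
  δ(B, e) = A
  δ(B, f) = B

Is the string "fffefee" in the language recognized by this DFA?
Processing string "fffefee":
  A --f--> A
  A --f--> A
  A --f--> A
  A --e--> B
  B --f--> B
  B --e--> A
  A --e--> B
Final state: B
Accept states: {A}
No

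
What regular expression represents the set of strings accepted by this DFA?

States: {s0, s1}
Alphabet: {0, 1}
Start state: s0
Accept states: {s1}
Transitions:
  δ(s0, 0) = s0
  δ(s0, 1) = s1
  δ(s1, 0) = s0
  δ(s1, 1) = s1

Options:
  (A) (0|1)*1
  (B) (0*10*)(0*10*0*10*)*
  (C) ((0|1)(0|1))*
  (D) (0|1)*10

Check each option against the DFA on short strings; one disagreement eliminates an option:
  (A) (0|1)*1: agrees with the DFA on every string of length ≤ 6
  (B) (0*10*)(0*10*0*10*)*: on '10' the DFA goes s0 → s1 → s0 and rejects (s0 ∉ Accept), but the regex matches it → eliminate
  (C) ((0|1)(0|1))*: on ε the DFA stays in s0 and rejects (s0 ∉ Accept), but the regex matches it → eliminate
  (D) (0|1)*10: on '1' the DFA goes s0 → s1 and accepts (s1 ∈ Accept), but the regex does not match it → eliminate
Only (A) is consistent with the DFA.
(A) (0|1)*1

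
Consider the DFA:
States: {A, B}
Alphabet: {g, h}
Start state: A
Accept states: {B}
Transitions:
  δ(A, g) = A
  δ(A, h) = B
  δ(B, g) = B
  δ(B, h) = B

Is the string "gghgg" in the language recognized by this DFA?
Processing string "gghgg":
  A --g--> A
  A --g--> A
  A --h--> B
  B --g--> B
  B --g--> B
Final state: B
Accept states: {B}
Yes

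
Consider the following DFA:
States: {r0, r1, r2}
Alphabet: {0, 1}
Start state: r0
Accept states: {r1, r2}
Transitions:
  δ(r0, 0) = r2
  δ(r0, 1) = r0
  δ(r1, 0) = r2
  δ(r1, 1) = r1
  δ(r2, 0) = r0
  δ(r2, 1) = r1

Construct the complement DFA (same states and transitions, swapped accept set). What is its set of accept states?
Complement accept states = All states \ Original accept states
= {r0, r1, r2} \ {r1, r2}
{r0}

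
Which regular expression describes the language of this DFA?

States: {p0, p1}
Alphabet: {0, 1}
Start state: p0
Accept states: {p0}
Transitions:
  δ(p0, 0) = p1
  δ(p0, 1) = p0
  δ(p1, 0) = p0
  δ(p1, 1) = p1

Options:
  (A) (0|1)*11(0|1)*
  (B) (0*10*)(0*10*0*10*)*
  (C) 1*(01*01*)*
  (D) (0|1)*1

Check each option against the DFA on short strings; one disagreement eliminates an option:
  (A) (0|1)*11(0|1)*: on ε the DFA stays in p0 and accepts (p0 ∈ Accept), but the regex does not match it → eliminate
  (B) (0*10*)(0*10*0*10*)*: on ε the DFA stays in p0 and accepts (p0 ∈ Accept), but the regex does not match it → eliminate
  (C) 1*(01*01*)*: agrees with the DFA on every string of length ≤ 6
  (D) (0|1)*1: on ε the DFA stays in p0 and accepts (p0 ∈ Accept), but the regex does not match it → eliminate
Only (C) is consistent with the DFA.
(C) 1*(01*01*)*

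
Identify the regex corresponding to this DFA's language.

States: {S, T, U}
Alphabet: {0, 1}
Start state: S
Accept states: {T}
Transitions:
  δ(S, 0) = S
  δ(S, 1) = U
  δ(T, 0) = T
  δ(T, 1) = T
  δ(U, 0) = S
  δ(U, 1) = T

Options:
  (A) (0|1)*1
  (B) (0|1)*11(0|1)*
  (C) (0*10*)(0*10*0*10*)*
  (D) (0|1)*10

Check each option against the DFA on short strings; one disagreement eliminates an option:
  (A) (0|1)*1: on '1' the DFA goes S → U and rejects (U ∉ Accept), but the regex matches it → eliminate
  (B) (0|1)*11(0|1)*: agrees with the DFA on every string of length ≤ 6
  (C) (0*10*)(0*10*0*10*)*: on '1' the DFA goes S → U and rejects (U ∉ Accept), but the regex matches it → eliminate
  (D) (0|1)*10: on '10' the DFA goes S → U → S and rejects (S ∉ Accept), but the regex matches it → eliminate
Only (B) is consistent with the DFA.
(B) (0|1)*11(0|1)*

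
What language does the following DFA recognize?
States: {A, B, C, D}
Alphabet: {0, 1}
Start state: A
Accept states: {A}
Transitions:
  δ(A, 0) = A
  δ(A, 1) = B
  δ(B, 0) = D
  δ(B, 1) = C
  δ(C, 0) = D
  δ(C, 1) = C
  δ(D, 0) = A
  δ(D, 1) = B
Testing a few strings:
  '0' → accept
  '111' → reject
  '0110' → reject
  '1001' → reject
State roles: A=value ≡ 0 (mod 4); B=value ≡ 1 (mod 4); C=value ≡ 3 (mod 4); D=value ≡ 2 (mod 4)
All binary strings representing a multiple of 4 (read in base 2; leading zeros allowed and ε counts as 0)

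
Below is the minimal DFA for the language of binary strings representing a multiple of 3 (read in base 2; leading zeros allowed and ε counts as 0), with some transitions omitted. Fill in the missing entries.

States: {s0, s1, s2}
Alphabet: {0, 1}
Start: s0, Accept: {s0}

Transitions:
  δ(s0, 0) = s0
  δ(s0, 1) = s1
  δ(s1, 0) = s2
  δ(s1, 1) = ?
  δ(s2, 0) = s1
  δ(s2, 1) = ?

From the language and accept set, identify what each state tracks — s0: value ≡ 0 (mod 3); s1: value ≡ 1 (mod 3); s2: value ≡ 2 (mod 3).
Each missing δ(q, a) is the state matching the new tracked value after reading a.
δ(s1, 1) = s0; δ(s2, 1) = s2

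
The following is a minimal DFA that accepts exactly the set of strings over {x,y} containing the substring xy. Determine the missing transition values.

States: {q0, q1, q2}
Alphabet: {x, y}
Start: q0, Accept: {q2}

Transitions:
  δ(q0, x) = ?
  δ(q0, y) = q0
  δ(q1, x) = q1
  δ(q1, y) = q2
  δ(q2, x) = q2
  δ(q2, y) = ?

From the language and accept set, identify what each state tracks — q0: no x seen yet; q1: seen a x, waiting for y; q2: substring xy seen.
Each missing δ(q, a) is the state matching the new tracked value after reading a.
δ(q0, x) = q1; δ(q2, y) = q2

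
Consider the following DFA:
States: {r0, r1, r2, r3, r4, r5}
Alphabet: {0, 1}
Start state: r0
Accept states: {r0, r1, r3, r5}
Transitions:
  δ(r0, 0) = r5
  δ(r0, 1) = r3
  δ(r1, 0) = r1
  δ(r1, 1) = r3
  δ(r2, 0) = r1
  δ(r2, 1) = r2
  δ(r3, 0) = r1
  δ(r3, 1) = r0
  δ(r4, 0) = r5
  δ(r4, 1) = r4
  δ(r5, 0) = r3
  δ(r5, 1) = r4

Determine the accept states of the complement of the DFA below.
Complement accept states = All states \ Original accept states
= {r0, r1, r2, r3, r4, r5} \ {r0, r1, r3, r5}
{r2, r4}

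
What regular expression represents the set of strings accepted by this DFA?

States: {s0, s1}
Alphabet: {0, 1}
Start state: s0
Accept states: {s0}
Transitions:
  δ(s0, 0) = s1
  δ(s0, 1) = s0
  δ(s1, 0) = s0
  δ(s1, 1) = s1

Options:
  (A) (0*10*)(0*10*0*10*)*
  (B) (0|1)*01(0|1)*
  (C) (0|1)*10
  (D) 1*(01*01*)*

Check each option against the DFA on short strings; one disagreement eliminates an option:
  (A) (0*10*)(0*10*0*10*)*: on ε the DFA stays in s0 and accepts (s0 ∈ Accept), but the regex does not match it → eliminate
  (B) (0|1)*01(0|1)*: on ε the DFA stays in s0 and accepts (s0 ∈ Accept), but the regex does not match it → eliminate
  (C) (0|1)*10: on ε the DFA stays in s0 and accepts (s0 ∈ Accept), but the regex does not match it → eliminate
  (D) 1*(01*01*)*: agrees with the DFA on every string of length ≤ 6
Only (D) is consistent with the DFA.
(D) 1*(01*01*)*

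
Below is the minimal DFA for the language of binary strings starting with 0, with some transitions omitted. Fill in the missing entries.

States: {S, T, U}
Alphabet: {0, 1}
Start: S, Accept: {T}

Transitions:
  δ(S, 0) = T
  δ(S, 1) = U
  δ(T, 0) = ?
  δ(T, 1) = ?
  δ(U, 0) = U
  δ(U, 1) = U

From the language and accept set, identify what each state tracks — S: no input read; T: started with 0; U: started with 1 (dead).
Each missing δ(q, a) is the state matching the new tracked value after reading a.
δ(T, 0) = T; δ(T, 1) = T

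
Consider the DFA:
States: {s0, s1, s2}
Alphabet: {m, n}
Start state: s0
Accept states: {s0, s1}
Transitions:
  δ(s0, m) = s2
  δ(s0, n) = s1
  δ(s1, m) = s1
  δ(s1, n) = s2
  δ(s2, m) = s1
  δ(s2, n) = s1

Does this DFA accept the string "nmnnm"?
Processing string "nmnnm":
  s0 --n--> s1
  s1 --m--> s1
  s1 --n--> s2
  s2 --n--> s1
  s1 --m--> s1
Final state: s1
Accept states: {s0, s1}
Yes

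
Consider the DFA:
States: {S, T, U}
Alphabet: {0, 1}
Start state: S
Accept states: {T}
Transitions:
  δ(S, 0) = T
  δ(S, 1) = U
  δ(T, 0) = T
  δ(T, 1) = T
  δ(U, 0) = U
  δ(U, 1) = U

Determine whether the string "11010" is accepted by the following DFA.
Processing string "11010":
  S --1--> U
  U --1--> U
  U --0--> U
  U --1--> U
  U --0--> U
Final state: U
Accept states: {T}
No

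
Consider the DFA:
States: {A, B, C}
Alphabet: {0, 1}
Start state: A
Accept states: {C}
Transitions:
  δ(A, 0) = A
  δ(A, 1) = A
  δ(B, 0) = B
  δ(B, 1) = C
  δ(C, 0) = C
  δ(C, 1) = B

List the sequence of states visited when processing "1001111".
read '1': A → A
  read '0': A → A
  read '0': A → A
  read '1': A → A
  read '1': A → A
  read '1': A → A
  read '1': A → A
A -> A -> A -> A -> A -> A -> A -> A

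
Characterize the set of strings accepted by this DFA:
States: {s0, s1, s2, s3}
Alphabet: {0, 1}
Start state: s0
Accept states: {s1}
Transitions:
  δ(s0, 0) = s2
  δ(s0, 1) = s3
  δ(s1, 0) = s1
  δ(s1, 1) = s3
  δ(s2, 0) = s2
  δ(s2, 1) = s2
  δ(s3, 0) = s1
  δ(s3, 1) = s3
Testing a few strings:
  '01' → reject
  '0011' → reject
  '00' → reject
  '110' → accept
State roles: s0=no input read; s1=started with 1, last symbol 0; s2=started with 0 (dead); s3=started with 1, last symbol 1
All binary strings that start with 1 and end with 0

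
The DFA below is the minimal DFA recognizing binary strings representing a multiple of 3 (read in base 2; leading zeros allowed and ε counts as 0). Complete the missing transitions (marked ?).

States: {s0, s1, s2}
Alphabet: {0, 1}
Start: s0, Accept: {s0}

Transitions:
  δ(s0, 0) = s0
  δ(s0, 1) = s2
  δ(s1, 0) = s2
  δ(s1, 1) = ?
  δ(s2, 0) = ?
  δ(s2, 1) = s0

From the language and accept set, identify what each state tracks — s0: value ≡ 0 (mod 3); s1: value ≡ 2 (mod 3); s2: value ≡ 1 (mod 3).
Each missing δ(q, a) is the state matching the new tracked value after reading a.
δ(s1, 1) = s1; δ(s2, 0) = s1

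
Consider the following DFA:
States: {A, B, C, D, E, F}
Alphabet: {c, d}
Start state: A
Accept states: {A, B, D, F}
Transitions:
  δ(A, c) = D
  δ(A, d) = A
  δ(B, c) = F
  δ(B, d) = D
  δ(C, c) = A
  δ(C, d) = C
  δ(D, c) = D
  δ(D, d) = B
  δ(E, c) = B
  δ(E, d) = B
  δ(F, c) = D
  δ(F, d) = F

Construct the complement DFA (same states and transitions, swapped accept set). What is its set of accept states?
Complement accept states = All states \ Original accept states
= {A, B, C, D, E, F} \ {A, B, D, F}
{C, E}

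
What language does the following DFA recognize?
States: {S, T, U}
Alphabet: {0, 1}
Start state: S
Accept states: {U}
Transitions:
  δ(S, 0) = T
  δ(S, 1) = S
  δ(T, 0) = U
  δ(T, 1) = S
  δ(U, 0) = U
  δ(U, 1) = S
Testing a few strings:
  '10' → reject
  '1' → reject
  '00' → accept
  '0110' → reject
State roles: S=last symbol not 0; T=one trailing 0; U=two trailing 0's
All binary strings ending with 00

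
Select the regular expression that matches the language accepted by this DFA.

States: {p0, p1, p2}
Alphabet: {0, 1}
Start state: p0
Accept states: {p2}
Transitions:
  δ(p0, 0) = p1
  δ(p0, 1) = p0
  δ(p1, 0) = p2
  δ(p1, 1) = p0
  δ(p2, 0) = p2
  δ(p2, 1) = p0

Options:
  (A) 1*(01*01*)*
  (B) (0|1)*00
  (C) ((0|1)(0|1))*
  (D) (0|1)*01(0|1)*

Check each option against the DFA on short strings; one disagreement eliminates an option:
  (A) 1*(01*01*)*: on ε the DFA stays in p0 and rejects (p0 ∉ Accept), but the regex matches it → eliminate
  (B) (0|1)*00: agrees with the DFA on every string of length ≤ 6
  (C) ((0|1)(0|1))*: on ε the DFA stays in p0 and rejects (p0 ∉ Accept), but the regex matches it → eliminate
  (D) (0|1)*01(0|1)*: on '00' the DFA goes p0 → p1 → p2 and accepts (p2 ∈ Accept), but the regex does not match it → eliminate
Only (B) is consistent with the DFA.
(B) (0|1)*00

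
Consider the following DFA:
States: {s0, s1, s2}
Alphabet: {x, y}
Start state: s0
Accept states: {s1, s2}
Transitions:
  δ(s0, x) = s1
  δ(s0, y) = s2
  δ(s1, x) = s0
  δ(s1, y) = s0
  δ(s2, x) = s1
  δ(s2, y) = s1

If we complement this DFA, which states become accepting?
Complement accept states = All states \ Original accept states
= {s0, s1, s2} \ {s1, s2}
{s0}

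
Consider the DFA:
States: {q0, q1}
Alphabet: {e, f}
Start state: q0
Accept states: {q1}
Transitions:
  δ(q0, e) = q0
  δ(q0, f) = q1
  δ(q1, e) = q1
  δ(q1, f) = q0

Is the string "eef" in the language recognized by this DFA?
Processing string "eef":
  q0 --e--> q0
  q0 --e--> q0
  q0 --f--> q1
Final state: q1
Accept states: {q1}
Yes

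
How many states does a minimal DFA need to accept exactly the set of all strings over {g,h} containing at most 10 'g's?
By Myhill–Nerode, count the distinguishable equivalence classes: 12 classes — having seen 0, 1, …, 10, or >10 copies of 'g'; counts 0 through 10 are accepting and >10 is dead.
12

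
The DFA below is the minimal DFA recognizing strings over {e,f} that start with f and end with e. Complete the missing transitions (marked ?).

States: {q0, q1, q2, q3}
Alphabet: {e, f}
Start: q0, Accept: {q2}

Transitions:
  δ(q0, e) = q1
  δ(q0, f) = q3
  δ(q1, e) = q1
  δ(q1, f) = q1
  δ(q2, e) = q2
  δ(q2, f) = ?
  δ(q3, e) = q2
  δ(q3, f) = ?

From the language and accept set, identify what each state tracks — q0: no input read; q1: started with e (dead); q2: started with f, last symbol e; q3: started with f, last symbol f.
Each missing δ(q, a) is the state matching the new tracked value after reading a.
δ(q2, f) = q3; δ(q3, f) = q3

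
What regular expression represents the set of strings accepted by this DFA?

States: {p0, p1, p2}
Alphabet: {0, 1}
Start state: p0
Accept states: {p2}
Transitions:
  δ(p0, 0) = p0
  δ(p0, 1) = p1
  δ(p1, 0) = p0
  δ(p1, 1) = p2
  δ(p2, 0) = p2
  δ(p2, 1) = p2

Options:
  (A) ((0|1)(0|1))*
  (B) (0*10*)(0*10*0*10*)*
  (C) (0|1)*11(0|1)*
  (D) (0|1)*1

Check each option against the DFA on short strings; one disagreement eliminates an option:
  (A) ((0|1)(0|1))*: on ε the DFA stays in p0 and rejects (p0 ∉ Accept), but the regex matches it → eliminate
  (B) (0*10*)(0*10*0*10*)*: on '1' the DFA goes p0 → p1 and rejects (p1 ∉ Accept), but the regex matches it → eliminate
  (C) (0|1)*11(0|1)*: agrees with the DFA on every string of length ≤ 6
  (D) (0|1)*1: on '1' the DFA goes p0 → p1 and rejects (p1 ∉ Accept), but the regex matches it → eliminate
Only (C) is consistent with the DFA.
(C) (0|1)*11(0|1)*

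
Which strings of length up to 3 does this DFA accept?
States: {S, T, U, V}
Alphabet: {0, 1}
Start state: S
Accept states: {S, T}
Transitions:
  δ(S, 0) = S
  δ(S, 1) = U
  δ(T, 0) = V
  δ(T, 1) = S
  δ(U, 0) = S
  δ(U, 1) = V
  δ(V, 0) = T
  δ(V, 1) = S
ε, 0, 00, 10, 000, 010, 100, 110, 111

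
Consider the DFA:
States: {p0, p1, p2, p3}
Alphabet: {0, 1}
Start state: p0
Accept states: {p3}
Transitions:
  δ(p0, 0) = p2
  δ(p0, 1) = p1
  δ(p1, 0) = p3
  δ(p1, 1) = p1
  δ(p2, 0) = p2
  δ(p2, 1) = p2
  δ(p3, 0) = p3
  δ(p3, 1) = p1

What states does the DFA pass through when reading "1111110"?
read '1': p0 → p1
  read '1': p1 → p1
  read '1': p1 → p1
  read '1': p1 → p1
  read '1': p1 → p1
  read '1': p1 → p1
  read '0': p1 → p3
p0 -> p1 -> p1 -> p1 -> p1 -> p1 -> p1 -> p3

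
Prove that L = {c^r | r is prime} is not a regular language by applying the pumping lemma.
Assume L is regular with pumping length p. Idea: pumping by a suitable count produces a composite length.
Let q be a prime with q ≥ p and choose s = c^q ∈ L. By the pumping lemma, s = xyz with |xy| ≤ p, |y| = k ≥ 1. Take i = q+1: |xy^(q+1)z| = q + q·k = q(1+k). Since q ≥ 2 and 1+k ≥ 2, q(1+k) is composite, so xy^(q+1)z ∉ L.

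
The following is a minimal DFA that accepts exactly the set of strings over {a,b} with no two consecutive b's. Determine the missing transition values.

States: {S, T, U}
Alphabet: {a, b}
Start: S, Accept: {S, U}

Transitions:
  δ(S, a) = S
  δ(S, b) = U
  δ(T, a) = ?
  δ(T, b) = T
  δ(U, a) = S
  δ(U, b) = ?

From the language and accept set, identify what each state tracks — S: last symbol not b (ok); T: saw bb (dead); U: last symbol b (ok).
Each missing δ(q, a) is the state matching the new tracked value after reading a.
δ(T, a) = T; δ(U, b) = T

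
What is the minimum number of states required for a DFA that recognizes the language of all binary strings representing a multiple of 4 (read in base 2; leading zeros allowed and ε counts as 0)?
By Myhill–Nerode, count the distinguishable equivalence classes: three classes — value mod 4 is 0, 2, or odd (residues 1 and 3 are indistinguishable: 2r+b mod 4 depends only on r mod 2).
3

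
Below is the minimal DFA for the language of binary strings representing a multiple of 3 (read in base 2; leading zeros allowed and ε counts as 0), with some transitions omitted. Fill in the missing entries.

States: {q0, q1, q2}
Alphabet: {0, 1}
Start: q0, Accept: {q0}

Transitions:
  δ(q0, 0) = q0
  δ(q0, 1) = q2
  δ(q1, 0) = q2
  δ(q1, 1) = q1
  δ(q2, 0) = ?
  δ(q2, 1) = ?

From the language and accept set, identify what each state tracks — q0: value ≡ 0 (mod 3); q1: value ≡ 2 (mod 3); q2: value ≡ 1 (mod 3).
Each missing δ(q, a) is the state matching the new tracked value after reading a.
δ(q2, 0) = q1; δ(q2, 1) = q0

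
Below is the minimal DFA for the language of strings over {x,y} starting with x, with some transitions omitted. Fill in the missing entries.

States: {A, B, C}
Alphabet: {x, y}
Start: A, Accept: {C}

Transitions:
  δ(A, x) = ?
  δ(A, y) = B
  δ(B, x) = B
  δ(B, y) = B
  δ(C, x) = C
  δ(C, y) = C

From the language and accept set, identify what each state tracks — A: no input read; B: started with y (dead); C: started with x.
Each missing δ(q, a) is the state matching the new tracked value after reading a.
δ(A, x) = C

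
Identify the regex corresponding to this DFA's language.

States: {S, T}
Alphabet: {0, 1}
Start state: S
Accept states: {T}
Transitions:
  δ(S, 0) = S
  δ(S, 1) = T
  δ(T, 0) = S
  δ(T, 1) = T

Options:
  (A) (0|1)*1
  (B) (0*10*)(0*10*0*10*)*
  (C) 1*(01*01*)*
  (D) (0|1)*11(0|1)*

Check each option against the DFA on short strings; one disagreement eliminates an option:
  (A) (0|1)*1: agrees with the DFA on every string of length ≤ 6
  (B) (0*10*)(0*10*0*10*)*: on '10' the DFA goes S → T → S and rejects (S ∉ Accept), but the regex matches it → eliminate
  (C) 1*(01*01*)*: on ε the DFA stays in S and rejects (S ∉ Accept), but the regex matches it → eliminate
  (D) (0|1)*11(0|1)*: on '1' the DFA goes S → T and accepts (T ∈ Accept), but the regex does not match it → eliminate
Only (A) is consistent with the DFA.
(A) (0|1)*1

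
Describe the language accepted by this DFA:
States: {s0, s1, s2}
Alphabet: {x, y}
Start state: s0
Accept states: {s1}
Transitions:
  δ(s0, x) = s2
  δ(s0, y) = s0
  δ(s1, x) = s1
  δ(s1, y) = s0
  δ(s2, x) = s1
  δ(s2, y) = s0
Testing a few strings:
  'xy' → reject
  'yyyx' → reject
  'yxxx' → accept
  'x' → reject
State roles: s0=last symbol not x; s1=two trailing x's; s2=one trailing x
All strings over {x,y} ending with xx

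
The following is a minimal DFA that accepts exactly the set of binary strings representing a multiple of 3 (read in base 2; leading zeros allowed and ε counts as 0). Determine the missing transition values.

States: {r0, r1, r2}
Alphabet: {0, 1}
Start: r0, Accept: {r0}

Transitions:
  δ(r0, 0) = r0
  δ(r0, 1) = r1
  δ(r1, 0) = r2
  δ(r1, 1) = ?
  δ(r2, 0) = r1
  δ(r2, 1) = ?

From the language and accept set, identify what each state tracks — r0: value ≡ 0 (mod 3); r1: value ≡ 1 (mod 3); r2: value ≡ 2 (mod 3).
Each missing δ(q, a) is the state matching the new tracked value after reading a.
δ(r1, 1) = r0; δ(r2, 1) = r2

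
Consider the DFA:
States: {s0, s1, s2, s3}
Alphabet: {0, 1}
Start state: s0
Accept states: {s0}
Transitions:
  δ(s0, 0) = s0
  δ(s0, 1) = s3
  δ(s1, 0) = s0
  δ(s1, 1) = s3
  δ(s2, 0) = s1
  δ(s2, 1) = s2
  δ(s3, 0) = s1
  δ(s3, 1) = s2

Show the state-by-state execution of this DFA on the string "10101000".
read '1': s0 → s3
  read '0': s3 → s1
  read '1': s1 → s3
  read '0': s3 → s1
  read '1': s1 → s3
  read '0': s3 → s1
  read '0': s1 → s0
  read '0': s0 → s0
s0 -> s3 -> s1 -> s3 -> s1 -> s3 -> s1 -> s0 -> s0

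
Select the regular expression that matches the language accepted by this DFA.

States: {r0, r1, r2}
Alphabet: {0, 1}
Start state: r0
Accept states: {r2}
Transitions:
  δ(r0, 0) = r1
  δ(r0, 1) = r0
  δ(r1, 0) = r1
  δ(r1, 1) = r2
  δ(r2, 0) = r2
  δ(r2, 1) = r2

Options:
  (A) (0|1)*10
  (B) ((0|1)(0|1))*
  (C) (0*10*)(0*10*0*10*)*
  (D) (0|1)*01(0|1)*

Check each option against the DFA on short strings; one disagreement eliminates an option:
  (A) (0|1)*10: on '01' the DFA goes r0 → r1 → r2 and accepts (r2 ∈ Accept), but the regex does not match it → eliminate
  (B) ((0|1)(0|1))*: on ε the DFA stays in r0 and rejects (r0 ∉ Accept), but the regex matches it → eliminate
  (C) (0*10*)(0*10*0*10*)*: on '1' the DFA goes r0 → r0 and rejects (r0 ∉ Accept), but the regex matches it → eliminate
  (D) (0|1)*01(0|1)*: agrees with the DFA on every string of length ≤ 6
Only (D) is consistent with the DFA.
(D) (0|1)*01(0|1)*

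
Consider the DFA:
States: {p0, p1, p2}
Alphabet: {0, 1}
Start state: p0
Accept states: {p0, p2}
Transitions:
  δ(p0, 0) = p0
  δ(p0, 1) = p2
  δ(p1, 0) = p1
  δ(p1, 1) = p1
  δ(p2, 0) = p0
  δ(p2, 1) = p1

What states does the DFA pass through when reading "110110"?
read '1': p0 → p2
  read '1': p2 → p1
  read '0': p1 → p1
  read '1': p1 → p1
  read '1': p1 → p1
  read '0': p1 → p1
p0 -> p2 -> p1 -> p1 -> p1 -> p1 -> p1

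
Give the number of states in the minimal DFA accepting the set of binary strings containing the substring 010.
By Myhill–Nerode, count the distinguishable equivalence classes: 4 classes — one per longest suffix of the input that is a prefix of '010' (lengths 0 through 2), plus an absorbing 'already seen 010' class.
4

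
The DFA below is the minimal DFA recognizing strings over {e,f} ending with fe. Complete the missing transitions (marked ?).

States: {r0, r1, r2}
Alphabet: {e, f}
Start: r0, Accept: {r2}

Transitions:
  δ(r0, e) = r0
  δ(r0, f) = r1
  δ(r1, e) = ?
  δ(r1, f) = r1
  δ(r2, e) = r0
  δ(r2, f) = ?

From the language and accept set, identify what each state tracks — r0: no suffix match; r1: one trailing f; r2: suffix is fe.
Each missing δ(q, a) is the state matching the new tracked value after reading a.
δ(r1, e) = r2; δ(r2, f) = r1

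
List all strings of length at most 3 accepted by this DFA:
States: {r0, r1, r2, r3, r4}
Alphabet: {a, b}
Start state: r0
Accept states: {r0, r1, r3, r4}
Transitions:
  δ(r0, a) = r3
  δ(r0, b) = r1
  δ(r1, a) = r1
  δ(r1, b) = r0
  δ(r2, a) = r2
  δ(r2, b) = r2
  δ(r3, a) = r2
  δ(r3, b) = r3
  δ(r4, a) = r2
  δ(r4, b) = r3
ε, a, b, ab, ba, bb, abb, baa, bab, bba, bbb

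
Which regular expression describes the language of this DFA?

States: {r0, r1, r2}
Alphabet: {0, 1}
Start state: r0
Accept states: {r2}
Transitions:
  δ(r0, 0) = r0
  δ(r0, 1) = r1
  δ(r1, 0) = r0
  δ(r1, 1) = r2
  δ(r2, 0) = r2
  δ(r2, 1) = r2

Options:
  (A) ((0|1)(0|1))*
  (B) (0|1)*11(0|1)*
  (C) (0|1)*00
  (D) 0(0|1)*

Check each option against the DFA on short strings; one disagreement eliminates an option:
  (A) ((0|1)(0|1))*: on ε the DFA stays in r0 and rejects (r0 ∉ Accept), but the regex matches it → eliminate
  (B) (0|1)*11(0|1)*: agrees with the DFA on every string of length ≤ 6
  (C) (0|1)*00: on '00' the DFA goes r0 → r0 → r0 and rejects (r0 ∉ Accept), but the regex matches it → eliminate
  (D) 0(0|1)*: on '0' the DFA goes r0 → r0 and rejects (r0 ∉ Accept), but the regex matches it → eliminate
Only (B) is consistent with the DFA.
(B) (0|1)*11(0|1)*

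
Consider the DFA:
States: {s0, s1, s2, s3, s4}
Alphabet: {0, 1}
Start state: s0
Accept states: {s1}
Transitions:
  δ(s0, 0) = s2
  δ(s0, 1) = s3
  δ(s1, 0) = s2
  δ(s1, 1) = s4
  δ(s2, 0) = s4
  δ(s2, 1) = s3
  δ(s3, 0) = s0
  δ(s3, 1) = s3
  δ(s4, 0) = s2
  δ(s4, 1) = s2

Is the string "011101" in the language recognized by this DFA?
Processing string "011101":
  s0 --0--> s2
  s2 --1--> s3
  s3 --1--> s3
  s3 --1--> s3
  s3 --0--> s0
  s0 --1--> s3
Final state: s3
Accept states: {s1}
No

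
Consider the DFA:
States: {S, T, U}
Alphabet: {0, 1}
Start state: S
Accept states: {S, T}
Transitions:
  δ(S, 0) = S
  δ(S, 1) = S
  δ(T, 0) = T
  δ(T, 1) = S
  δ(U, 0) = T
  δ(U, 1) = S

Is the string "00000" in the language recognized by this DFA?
Processing string "00000":
  S --0--> S
  S --0--> S
  S --0--> S
  S --0--> S
  S --0--> S
Final state: S
Accept states: {S, T}
Yes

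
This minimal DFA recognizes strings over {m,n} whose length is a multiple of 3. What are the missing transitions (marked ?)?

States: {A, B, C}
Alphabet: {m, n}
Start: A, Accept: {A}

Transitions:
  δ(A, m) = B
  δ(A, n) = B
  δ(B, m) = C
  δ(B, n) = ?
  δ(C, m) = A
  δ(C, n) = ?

From the language and accept set, identify what each state tracks — A: length ≡ 0 (mod 3); B: length ≡ 1 (mod 3); C: length ≡ 2 (mod 3).
Each missing δ(q, a) is the state matching the new tracked value after reading a.
δ(B, n) = C; δ(C, n) = A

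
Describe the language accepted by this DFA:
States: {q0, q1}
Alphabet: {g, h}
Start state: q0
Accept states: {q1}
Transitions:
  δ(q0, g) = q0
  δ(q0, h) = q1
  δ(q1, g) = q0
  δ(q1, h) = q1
Testing a few strings:
  'g' → reject
  'gh' → accept
  'hg' → reject
  'h' → accept
State roles: q0=last symbol not h; q1=last symbol is h
All strings over {g,h} ending with h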